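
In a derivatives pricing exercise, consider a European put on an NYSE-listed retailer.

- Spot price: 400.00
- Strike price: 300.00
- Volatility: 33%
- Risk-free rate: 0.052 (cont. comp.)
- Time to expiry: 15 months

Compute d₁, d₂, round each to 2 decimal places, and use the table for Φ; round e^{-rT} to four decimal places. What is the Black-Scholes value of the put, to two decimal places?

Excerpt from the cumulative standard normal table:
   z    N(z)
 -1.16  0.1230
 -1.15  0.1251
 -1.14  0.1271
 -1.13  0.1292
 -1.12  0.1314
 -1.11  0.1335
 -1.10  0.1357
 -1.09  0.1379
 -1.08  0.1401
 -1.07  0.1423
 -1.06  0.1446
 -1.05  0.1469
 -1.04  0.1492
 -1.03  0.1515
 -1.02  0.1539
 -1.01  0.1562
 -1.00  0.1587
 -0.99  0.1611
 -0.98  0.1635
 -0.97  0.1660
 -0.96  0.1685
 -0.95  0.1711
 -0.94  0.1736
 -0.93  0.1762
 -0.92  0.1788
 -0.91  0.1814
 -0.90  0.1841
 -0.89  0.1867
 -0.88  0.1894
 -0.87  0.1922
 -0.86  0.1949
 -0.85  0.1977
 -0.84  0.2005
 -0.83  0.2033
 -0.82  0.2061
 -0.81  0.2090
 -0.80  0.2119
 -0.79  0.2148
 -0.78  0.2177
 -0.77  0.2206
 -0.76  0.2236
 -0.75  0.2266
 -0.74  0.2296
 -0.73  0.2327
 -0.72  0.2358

σ√T = 0.33·√1.25 = 0.3690
ln(S/K) + (r + σ²/2)T = ln(400/300) + (0.052 + 0.33²/2)·1.25 = 0.2877 + 0.1331 = 0.4207
d₁ = 0.4207 / 0.3690 = 1.1404 → 1.14
d₂ = d₁ − σ√T = 1.1404 − 0.3690 = 0.7714 → 0.77
exp(−rT) = exp(−0.052·1.25) = 0.9371
P = 300·0.9371·N(-0.77) − 400·N(-1.14) = 300·0.9371·0.2206 − 400·0.1271 = 62.0173 − 50.8400 = 11.1773

11.18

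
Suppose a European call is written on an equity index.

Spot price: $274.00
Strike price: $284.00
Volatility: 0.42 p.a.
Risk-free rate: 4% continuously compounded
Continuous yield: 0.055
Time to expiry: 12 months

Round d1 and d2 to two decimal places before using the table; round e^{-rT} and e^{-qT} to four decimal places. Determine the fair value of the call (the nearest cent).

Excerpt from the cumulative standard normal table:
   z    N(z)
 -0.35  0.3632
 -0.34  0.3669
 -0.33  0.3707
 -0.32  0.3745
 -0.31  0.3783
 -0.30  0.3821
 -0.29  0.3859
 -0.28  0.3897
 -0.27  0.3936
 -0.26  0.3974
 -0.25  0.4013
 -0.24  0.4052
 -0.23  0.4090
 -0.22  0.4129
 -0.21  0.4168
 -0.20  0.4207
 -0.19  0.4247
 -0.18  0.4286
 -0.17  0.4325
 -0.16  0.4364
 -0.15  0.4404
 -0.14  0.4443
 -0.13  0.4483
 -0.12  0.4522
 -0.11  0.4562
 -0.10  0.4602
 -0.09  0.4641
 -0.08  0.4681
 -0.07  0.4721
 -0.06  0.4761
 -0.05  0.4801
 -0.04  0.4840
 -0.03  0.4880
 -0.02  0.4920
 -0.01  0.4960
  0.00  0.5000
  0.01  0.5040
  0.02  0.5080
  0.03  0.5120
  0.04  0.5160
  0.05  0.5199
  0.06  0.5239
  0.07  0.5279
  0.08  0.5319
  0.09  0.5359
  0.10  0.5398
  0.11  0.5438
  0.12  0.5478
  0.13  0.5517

σ√T = 0.42·√1 = 0.4200
d₁ = [ln(274/284) + (0.04 − 0.055 + ½·0.42²)·1] / (σ√T) = (-0.0358 + 0.0732) / 0.4200 = 0.0889 → 0.09
d₂ = 0.0889 − 0.4200 = -0.3311 → -0.33
e^(−qT) = e^(−0.055·1) = 0.9465;  e^(−rT) = e^(−0.04·1) = 0.9608
N(d₁) = N(0.09) = 0.5359;  N(d₂) = N(-0.33) = 0.3707
C = 274·0.9465·0.5359 − 284·0.9608·0.3707 = 138.9808 − 101.1519 = 37.8290

$37.83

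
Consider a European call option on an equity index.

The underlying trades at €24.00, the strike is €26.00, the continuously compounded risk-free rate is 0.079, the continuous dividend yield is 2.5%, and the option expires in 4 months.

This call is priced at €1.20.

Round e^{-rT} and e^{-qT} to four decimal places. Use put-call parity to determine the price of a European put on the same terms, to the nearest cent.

e^(−qT) = e^(−0.025·0.3333) = 0.9917;  e^(−rT) = e^(−0.079·0.3333) = 0.9740
Put-call parity: C − P = S·e^(−qT) − K·e^(−rT) = 24·0.9917 − 26·0.9740 = 23.8008 − 25.3240 = -1.5232
P = C − (C − P) = 1.20 − (-1.5232) = 2.7232

€2.72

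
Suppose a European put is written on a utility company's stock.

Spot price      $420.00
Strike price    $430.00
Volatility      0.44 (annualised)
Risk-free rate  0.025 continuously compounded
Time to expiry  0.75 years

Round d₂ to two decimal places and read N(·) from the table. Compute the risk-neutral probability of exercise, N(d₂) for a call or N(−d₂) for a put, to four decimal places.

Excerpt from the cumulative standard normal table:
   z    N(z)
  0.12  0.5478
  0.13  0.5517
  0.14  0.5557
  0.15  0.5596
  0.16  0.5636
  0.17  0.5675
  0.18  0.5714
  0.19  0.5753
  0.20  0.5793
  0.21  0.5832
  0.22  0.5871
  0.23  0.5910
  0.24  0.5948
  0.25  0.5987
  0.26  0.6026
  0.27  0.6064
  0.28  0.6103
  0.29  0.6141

0.5793

T = 0.75;  σ√T = 0.3811
d₁ = [ln(420/430) + (0.025 + 0.44²/2)·0.75] / 0.3811 = [-0.0235 + 0.0913] / 0.3811 = 0.1780 ≈ 0.18
d₂ = d₁ − σ√T = 0.1780 − 0.3811 = -0.2031 ≈ -0.20
Pr(exercise) under Q = N(−d₂) = N(0.20) = 0.5793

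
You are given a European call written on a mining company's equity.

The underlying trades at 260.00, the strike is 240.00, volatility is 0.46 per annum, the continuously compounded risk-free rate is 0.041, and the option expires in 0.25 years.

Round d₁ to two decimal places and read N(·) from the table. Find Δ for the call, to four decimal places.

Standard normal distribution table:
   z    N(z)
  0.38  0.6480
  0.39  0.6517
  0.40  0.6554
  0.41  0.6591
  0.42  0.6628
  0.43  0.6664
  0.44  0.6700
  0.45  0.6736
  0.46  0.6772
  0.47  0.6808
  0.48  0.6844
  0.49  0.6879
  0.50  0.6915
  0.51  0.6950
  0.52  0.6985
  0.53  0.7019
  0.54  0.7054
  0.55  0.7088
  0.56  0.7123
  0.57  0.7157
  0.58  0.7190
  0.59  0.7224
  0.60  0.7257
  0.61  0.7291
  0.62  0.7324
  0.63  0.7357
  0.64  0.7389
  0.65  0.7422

0.6950

σ√T = 0.46·√0.25 = 0.2300
d₁ = [ln(260/240) + (0.041 + 0.46²/2)·0.25] / 0.2300 = [0.0800 + 0.0367] / 0.2300 = 0.5076 ≈ 0.51
N(d₁) = N(0.51) = 0.6950
Δ_call = N(d₁) = 0.6950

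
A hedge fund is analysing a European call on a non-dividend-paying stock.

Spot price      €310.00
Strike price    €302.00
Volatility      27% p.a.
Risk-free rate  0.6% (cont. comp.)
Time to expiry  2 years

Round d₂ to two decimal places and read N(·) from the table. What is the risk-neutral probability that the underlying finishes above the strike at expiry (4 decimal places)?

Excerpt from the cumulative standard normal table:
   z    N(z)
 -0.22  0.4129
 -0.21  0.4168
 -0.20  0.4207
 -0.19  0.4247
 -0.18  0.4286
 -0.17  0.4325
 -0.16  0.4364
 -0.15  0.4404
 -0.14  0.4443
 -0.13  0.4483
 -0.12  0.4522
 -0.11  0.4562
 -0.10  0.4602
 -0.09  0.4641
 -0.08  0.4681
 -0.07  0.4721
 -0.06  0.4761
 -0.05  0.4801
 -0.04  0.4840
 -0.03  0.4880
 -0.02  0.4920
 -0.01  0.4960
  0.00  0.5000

σ√T = 0.27·√2 = 0.3818
d₁ = [ln(310/302) + (0.006 + 0.27²/2)·2] / 0.3818 = [0.0261 + 0.0849] / 0.3818 = 0.2908 ⇒ 0.29
d₂ = d₁ − σ√T = 0.2908 − 0.3818 = -0.0910 ⇒ -0.09
Risk-neutral Pr[S_T > K] = N(d₂) = N(-0.09) = 0.4641

0.4641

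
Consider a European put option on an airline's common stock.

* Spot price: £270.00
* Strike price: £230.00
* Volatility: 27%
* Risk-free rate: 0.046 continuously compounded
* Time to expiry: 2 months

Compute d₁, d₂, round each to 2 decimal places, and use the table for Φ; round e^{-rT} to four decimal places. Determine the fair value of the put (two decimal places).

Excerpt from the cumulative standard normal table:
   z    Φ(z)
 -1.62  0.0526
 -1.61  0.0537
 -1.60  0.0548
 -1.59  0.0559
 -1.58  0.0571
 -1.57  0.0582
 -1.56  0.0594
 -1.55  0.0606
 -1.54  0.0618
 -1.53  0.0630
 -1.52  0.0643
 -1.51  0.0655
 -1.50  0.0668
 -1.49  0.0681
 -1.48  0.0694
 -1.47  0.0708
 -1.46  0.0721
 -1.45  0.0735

£0.74

σ√T = 0.27·√0.1667 = 0.1102
d₁ = [ln(270/230) + (0.046 + ½·0.27²)·0.1667] / (σ√T) = (0.1603 + 0.0137) / 0.1102 = 1.5793 ⇒ 1.58
d₂ = 1.5793 − 0.1102 = 1.4691 ⇒ 1.47
exp(−rT) = exp(−0.046·0.1667) = 0.9924
P = 230·0.9924·N(-1.47) − 270·N(-1.58) = 230·0.9924·0.0708 − 270·0.0571 = 16.1602 − 15.4170 = 0.7432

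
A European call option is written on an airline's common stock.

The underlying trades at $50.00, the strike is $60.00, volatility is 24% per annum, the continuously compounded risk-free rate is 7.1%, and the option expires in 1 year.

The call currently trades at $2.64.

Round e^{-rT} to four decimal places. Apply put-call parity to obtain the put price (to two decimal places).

$8.53

exp(−rT) = exp(−0.071·1) = 0.9315
Put-call parity: C − P = S − K·e^(−rT) = 50 − 60·0.9315 = 50 − 55.8900 = -5.8900
P = C − (C − P) = 2.64 − (-5.8900) = 8.5300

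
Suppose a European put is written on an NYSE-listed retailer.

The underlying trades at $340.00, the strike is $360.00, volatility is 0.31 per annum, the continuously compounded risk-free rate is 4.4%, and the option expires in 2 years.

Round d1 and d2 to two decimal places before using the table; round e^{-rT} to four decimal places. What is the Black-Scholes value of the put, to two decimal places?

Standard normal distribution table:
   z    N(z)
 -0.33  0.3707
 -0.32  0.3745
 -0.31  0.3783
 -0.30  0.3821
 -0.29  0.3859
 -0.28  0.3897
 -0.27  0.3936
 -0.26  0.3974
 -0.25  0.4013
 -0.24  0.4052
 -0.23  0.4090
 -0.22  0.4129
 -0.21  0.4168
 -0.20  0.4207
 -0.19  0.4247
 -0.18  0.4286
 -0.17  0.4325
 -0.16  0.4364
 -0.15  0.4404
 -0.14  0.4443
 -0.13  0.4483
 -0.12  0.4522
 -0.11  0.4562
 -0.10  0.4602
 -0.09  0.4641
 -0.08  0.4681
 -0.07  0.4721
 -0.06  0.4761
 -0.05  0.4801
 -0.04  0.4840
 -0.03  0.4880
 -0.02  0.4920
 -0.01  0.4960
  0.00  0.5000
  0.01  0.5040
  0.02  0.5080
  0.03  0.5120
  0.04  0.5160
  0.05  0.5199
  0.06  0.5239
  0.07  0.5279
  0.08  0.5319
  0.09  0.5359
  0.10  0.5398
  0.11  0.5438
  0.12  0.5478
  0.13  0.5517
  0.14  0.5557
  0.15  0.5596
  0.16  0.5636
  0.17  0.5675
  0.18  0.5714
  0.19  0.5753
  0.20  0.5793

T = 2;  σ√T = 0.4384
d₁ = [ln(340/360) + (0.044 + 0.31²/2)·2] / 0.4384 = [-0.0572 + 0.1841] / 0.4384 = 0.2896 which rounds to 0.29
d₂ = d₁ − σ√T = 0.2896 − 0.4384 = -0.1489 which rounds to -0.15
exp(−rT) = exp(−0.044·2) = 0.9158
N(−d₂) = N(0.15) = 0.5596;  N(−d₁) = N(-0.29) = 0.3859
P = 360·0.9158·0.5596 − 340·0.3859 = 184.4934 − 131.2060 = 53.2874

$53.29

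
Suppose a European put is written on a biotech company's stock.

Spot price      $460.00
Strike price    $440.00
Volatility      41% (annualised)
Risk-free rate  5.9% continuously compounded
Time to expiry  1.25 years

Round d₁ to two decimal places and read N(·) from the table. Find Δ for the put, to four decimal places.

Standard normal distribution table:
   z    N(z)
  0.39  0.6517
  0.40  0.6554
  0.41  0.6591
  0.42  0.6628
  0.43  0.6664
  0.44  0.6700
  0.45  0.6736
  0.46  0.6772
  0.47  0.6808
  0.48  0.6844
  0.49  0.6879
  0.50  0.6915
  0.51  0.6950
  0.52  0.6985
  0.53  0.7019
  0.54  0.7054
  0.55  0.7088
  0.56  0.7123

-0.3121

T = 1.25;  σ√T = 0.4584
ln(S/K) + (r + σ²/2)T = ln(460/440) + (0.059 + 0.41²/2)·1.25 = 0.0445 + 0.1788 = 0.2233
d₁ = 0.2233 / 0.4584 = 0.4871 ≈ 0.49
N(d₁) = N(0.49) = 0.6879
Δ_put = N(d₁) − 1 = 0.6879 − 1 = -0.3121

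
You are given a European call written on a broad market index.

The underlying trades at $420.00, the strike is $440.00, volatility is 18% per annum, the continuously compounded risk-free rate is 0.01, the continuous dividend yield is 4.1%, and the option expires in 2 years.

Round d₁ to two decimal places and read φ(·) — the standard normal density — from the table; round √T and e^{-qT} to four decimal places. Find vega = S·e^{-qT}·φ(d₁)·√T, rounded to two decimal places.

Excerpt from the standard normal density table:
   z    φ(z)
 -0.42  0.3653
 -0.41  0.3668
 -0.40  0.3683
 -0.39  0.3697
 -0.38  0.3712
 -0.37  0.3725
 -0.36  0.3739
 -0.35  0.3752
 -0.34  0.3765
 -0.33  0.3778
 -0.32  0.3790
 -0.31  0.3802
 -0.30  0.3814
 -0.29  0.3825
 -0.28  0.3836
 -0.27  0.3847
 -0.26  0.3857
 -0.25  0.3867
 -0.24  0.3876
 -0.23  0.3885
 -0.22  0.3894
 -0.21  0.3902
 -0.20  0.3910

208.71

σ√T = 0.18·√2 = 0.2546
d₁ = [ln(420/440) + (0.01 − 0.041 + ½·0.18²)·2] / (σ√T) = (-0.0465 − 0.0296) / 0.2546 = -0.2990 which rounds to -0.30
√T = √2 = 1.4142
φ(d₁) = φ(-0.30) = 0.3814
exp(−qT) = exp(−0.041·2) = 0.9213
vega = S·exp(−qT)·φ(d₁)·√T = 420·0.9213·0.3814·1.4142 = 208.7093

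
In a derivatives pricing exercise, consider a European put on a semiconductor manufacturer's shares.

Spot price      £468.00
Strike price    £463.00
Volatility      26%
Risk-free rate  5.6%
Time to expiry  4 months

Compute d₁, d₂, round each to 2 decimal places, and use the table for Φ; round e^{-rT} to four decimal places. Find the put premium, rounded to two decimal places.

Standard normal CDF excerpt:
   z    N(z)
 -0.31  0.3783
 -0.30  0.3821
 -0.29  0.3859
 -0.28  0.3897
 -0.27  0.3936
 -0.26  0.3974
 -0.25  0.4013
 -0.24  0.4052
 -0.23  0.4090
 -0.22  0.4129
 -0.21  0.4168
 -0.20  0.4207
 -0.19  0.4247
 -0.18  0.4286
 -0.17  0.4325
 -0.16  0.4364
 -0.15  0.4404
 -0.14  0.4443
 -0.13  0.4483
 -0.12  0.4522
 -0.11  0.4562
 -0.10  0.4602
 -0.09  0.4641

£21.29

σ√T = 0.26 × 0.5774 = 0.1501
d₁ = [ln(468/463) + (0.056 + 0.26²/2)·0.3333] / 0.1501 = [0.0107 + 0.0299] / 0.1501 = 0.2710 which rounds to 0.27
d₂ = d₁ − σ√T = 0.2710 − 0.1501 = 0.1209 which rounds to 0.12
exp(−rT) = exp(−0.056·0.3333) = 0.9815
N(−d₂) = N(-0.12) = 0.4522;  N(−d₁) = N(-0.27) = 0.3936
P = 463·0.9815·0.4522 − 468·0.3936 = 205.4953 − 184.2048 = 21.2905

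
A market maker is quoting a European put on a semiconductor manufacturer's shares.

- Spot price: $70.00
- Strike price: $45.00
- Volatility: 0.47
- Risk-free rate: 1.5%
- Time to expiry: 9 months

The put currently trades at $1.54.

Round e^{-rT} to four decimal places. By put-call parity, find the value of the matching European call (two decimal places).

exp(−rT) = exp(−0.015·0.75) = 0.9888
Put-call parity: C − P = S − K·e^(−rT) = 70 − 45·0.9888 = 70 − 44.4960 = 25.5040
C = P + (C − P) = 1.54 + (25.5040) = 27.0440

$27.04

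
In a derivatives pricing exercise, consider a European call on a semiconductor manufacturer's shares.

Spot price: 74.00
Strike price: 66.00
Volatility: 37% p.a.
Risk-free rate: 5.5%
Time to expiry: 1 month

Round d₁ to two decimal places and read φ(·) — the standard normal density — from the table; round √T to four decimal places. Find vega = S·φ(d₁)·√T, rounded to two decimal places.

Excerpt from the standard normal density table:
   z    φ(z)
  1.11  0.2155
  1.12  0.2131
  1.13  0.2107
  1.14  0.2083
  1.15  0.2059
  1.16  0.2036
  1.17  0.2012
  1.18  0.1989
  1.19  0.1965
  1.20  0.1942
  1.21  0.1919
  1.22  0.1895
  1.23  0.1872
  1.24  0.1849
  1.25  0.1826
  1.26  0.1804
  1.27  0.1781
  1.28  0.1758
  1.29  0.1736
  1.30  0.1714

T = 0.08333;  σ√T = 0.1068
d₁ = [ln(74/66) + (0.055 + 0.37²/2)·0.08333] / 0.1068 = [0.1144 + 0.0103] / 0.1068 = 1.1675 which rounds to 1.17
√T = √0.08333 = 0.2887
φ(d₁) = φ(1.17) = 0.2012
vega = S·φ(d₁)·√T = 74·0.2012·0.2887 = 4.2984

4.30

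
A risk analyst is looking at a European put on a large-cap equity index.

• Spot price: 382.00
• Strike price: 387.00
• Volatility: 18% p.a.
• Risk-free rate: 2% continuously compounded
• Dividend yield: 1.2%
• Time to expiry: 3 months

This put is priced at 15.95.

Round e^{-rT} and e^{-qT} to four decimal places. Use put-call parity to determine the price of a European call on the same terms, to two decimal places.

11.74

e^(−qT) = e^(−0.012·0.25) = 0.9970;  e^(−rT) = e^(−0.02·0.25) = 0.9950
Put-call parity: C − P = S·e^(−qT) − K·e^(−rT) = 382·0.9970 − 387·0.9950 = 380.8540 − 385.0650 = -4.2110
C = P + (C − P) = 15.95 + (-4.2110) = 11.7390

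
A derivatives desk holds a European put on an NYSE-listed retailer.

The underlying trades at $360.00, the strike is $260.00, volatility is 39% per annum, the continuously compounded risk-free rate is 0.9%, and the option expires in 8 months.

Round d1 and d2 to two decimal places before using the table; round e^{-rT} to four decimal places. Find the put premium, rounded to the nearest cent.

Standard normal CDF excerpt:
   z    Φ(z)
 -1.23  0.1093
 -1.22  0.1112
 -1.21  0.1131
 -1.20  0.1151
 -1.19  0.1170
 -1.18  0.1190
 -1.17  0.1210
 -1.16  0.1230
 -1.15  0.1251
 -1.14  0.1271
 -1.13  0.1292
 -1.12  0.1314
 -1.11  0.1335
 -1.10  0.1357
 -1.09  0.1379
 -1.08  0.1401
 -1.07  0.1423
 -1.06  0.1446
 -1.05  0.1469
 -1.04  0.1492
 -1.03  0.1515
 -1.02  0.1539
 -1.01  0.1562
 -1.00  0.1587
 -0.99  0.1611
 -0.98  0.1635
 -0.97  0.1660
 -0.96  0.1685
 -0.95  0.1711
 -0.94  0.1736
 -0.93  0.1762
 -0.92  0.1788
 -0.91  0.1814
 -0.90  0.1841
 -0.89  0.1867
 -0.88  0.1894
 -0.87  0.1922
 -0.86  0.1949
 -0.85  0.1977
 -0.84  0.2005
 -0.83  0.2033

$7.51

T = 0.6667;  σ√T = 0.3184
d₁ = [ln(360/260) + (0.009 + ½·0.39²)·0.6667] / (σ√T) = (0.3254 + 0.0567) / 0.3184 = 1.2000 which rounds to 1.20
d₂ = 1.2000 − 0.3184 = 0.8816 which rounds to 0.88
e^(−rT) = e^(−0.009·0.6667) = 0.9940
N(−d₂) = N(-0.88) = 0.1894;  N(−d₁) = N(-1.20) = 0.1151
P = 260·0.9940·0.1894 − 360·0.1151 = 48.9485 − 41.4360 = 7.5125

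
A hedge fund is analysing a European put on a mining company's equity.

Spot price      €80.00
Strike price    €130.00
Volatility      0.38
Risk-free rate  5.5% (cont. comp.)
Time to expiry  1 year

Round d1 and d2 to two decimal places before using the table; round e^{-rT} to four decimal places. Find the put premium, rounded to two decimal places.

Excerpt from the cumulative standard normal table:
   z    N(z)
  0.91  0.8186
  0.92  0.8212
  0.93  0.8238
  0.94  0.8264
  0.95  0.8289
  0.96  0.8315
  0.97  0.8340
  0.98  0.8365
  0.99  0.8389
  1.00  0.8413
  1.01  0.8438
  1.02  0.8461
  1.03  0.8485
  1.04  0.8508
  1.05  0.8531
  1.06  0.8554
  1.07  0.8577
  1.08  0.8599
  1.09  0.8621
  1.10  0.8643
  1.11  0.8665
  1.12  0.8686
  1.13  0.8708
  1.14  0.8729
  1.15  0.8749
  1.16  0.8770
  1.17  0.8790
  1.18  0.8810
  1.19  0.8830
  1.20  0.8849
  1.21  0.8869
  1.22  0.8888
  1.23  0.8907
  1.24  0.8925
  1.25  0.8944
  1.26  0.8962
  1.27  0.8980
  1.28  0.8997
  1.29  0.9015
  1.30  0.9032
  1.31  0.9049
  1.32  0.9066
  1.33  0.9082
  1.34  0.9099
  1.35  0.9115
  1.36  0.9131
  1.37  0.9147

σ√T = 0.38·√1 = 0.3800
d₁ = [ln(80/130) + (0.055 + 0.38²/2)·1] / 0.3800 = [-0.4855 + 0.1272] / 0.3800 = -0.9429 ≈ -0.94
d₂ = d₁ − σ√T = -0.9429 − 0.3800 = -1.3229 ≈ -1.32
exp(−rT) = exp(−0.055·1) = 0.9465
P = 130·0.9465·N(1.32) − 80·N(0.94) = 130·0.9465·0.9066 − 80·0.8264 = 111.5526 − 66.1120 = 45.4406

€45.44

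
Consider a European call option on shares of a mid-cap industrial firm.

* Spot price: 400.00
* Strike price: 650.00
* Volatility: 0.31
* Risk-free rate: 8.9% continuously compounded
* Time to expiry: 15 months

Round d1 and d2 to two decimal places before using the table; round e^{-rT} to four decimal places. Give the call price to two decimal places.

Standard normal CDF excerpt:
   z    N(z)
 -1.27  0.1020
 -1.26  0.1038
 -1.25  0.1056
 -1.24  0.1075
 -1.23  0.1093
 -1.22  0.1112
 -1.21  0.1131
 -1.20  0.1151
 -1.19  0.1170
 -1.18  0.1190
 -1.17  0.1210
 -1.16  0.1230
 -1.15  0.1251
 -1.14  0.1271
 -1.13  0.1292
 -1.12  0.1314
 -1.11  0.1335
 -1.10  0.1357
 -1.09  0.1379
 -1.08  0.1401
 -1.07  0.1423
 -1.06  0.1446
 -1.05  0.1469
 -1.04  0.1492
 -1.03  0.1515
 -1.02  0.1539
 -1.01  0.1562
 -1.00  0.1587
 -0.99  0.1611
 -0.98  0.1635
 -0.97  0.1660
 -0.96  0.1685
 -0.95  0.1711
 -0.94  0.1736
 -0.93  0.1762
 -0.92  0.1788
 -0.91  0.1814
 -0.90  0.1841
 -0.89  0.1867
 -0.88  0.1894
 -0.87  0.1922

11.15

T = 1.25;  σ√T = 0.3466
ln(S/K) + (r + σ²/2)T = ln(400/650) + (0.089 + 0.31²/2)·1.25 = -0.4855 + 0.1713 = -0.3142
d₁ = -0.3142 / 0.3466 = -0.9065 → -0.91
d₂ = d₁ − σ√T = -0.9065 − 0.3466 = -1.2531 → -1.25
e^(−rT) = e^(−0.089·1.25) = 0.8947
N(d₁) = N(-0.91) = 0.1814;  N(d₂) = N(-1.25) = 0.1056
C = 400·0.1814 − 650·0.8947·0.1056 = 72.5600 − 61.4122 = 11.1478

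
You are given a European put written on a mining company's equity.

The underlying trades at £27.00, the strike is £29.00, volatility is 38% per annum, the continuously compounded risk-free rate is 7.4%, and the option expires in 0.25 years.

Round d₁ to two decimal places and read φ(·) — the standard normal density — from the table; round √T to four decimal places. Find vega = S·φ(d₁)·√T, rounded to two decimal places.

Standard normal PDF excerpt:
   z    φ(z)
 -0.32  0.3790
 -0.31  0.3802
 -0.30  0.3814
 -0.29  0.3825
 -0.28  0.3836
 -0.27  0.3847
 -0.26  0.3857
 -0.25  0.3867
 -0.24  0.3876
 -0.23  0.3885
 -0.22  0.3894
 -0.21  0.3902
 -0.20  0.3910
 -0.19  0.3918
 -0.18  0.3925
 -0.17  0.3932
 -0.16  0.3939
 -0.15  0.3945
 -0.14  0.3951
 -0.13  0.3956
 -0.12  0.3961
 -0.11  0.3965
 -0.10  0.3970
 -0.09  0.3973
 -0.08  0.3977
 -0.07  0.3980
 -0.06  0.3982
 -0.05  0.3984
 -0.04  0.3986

5.30

σ√T = 0.38·√0.25 = 0.1900
ln(S/K) + (r + σ²/2)T = ln(27/29) + (0.074 + 0.38²/2)·0.25 = -0.0715 + 0.0365 = -0.0349
d₁ = -0.0349 / 0.1900 = -0.1837 ⇒ -0.18
√T = √0.25 = 0.5000
φ(d₁) = φ(-0.18) = 0.3925
vega = S·φ(d₁)·√T = 27·0.3925·0.5000 = 5.2988
(Vega is the same for a European call and put with the same parameters.)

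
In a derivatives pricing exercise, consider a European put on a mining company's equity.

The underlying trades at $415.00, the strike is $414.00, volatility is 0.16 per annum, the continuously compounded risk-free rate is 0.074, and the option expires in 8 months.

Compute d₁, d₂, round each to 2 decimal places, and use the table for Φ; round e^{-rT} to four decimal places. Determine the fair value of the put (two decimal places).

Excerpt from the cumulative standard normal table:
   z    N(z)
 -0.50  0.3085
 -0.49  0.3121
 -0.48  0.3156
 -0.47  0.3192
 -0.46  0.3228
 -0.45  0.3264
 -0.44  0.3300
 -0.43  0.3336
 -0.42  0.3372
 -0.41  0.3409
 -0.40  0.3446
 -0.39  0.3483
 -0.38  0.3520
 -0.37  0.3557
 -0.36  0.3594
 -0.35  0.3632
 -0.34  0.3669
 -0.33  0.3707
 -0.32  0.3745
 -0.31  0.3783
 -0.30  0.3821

T = 0.6667;  σ√T = 0.1306
ln(S/K) + (r + σ²/2)T = ln(415/414) + (0.074 + 0.16²/2)·0.6667 = 0.0024 + 0.0579 = 0.0603
d₁ = 0.0603 / 0.1306 = 0.4614 ≈ 0.46
d₂ = d₁ − σ√T = 0.4614 − 0.1306 = 0.3308 ≈ 0.33
e^(−rT) = e^(−0.074·0.6667) = 0.9519
N(−d₂) = N(-0.33) = 0.3707;  N(−d₁) = N(-0.46) = 0.3228
P = 414·0.9519·0.3707 − 415·0.3228 = 146.0879 − 133.9620 = 12.1259

$12.13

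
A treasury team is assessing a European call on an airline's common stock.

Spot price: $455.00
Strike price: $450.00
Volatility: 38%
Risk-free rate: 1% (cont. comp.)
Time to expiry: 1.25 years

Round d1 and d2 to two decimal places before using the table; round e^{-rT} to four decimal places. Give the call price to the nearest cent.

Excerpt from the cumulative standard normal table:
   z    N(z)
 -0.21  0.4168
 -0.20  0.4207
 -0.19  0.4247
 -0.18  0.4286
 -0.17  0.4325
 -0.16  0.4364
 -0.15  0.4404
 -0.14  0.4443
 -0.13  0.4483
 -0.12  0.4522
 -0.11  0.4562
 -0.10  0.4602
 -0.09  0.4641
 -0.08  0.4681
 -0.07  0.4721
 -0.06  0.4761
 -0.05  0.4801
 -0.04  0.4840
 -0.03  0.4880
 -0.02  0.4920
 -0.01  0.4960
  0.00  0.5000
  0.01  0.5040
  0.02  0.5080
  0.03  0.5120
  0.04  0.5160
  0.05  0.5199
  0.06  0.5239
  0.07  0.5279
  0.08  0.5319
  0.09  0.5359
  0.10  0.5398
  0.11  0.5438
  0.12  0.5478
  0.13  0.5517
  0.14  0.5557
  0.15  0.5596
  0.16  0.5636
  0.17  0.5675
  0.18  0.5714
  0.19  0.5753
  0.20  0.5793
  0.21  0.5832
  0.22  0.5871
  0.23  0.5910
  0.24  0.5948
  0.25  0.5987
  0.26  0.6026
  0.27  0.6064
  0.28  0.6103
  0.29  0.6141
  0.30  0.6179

T = 1.25;  σ√T = 0.4249
ln(S/K) + (r + σ²/2)T = ln(455/450) + (0.01 + 0.38²/2)·1.25 = 0.0110 + 0.1027 = 0.1138
d₁ = 0.1138 / 0.4249 = 0.2679 ≈ 0.27
d₂ = d₁ − σ√T = 0.2679 − 0.4249 = -0.1570 ≈ -0.16
e^(−rT) = e^(−0.01·1.25) = 0.9876
N(d₁) = N(0.27) = 0.6064;  N(d₂) = N(-0.16) = 0.4364
C = 455·0.6064 − 450·0.9876·0.4364 = 275.9120 − 193.9449 = 81.9671

$81.97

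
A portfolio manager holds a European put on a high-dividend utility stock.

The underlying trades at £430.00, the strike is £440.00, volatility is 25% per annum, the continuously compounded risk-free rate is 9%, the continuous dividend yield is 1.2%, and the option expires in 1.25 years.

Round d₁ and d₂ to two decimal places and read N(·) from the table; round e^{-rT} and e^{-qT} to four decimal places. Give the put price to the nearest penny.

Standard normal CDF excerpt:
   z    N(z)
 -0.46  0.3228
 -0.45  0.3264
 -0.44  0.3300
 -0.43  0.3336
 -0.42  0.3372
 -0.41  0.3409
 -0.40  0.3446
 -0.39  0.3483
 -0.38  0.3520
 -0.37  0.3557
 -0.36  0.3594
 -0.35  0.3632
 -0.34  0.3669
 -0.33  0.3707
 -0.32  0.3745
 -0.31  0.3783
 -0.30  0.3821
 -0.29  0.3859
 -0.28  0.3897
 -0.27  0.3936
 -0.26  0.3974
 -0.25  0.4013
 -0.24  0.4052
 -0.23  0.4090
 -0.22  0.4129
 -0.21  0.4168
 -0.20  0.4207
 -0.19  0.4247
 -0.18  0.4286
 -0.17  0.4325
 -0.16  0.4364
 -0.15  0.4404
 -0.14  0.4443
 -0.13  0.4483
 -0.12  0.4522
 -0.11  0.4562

T = 1.25;  σ√T = 0.2795
d₁ = [ln(430/440) + (0.09 − 0.012 + ½·0.25²)·1.25] / (σ√T) = (-0.0230 + 0.1366) / 0.2795 = 0.4063 → 0.41
d₂ = 0.4063 − 0.2795 = 0.1268 → 0.13
e^(−qT) = e^(−0.012·1.25) = 0.9851;  e^(−rT) = e^(−0.09·1.25) = 0.8936
N(−d₂) = N(-0.13) = 0.4483;  N(−d₁) = N(-0.41) = 0.3409
P = 440·0.8936·0.4483 − 430·0.9851·0.3409 = 176.2644 − 144.4029 = 31.8615

£31.86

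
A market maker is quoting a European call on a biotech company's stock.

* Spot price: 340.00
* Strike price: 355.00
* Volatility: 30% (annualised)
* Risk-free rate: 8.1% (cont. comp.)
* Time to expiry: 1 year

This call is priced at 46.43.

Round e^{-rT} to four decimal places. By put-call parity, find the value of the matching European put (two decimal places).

33.81

e^(−rT) = e^(−0.081·1) = 0.9222
Put-call parity: C − P = S − K·e^(−rT) = 340 − 355·0.9222 = 340 − 327.3810 = 12.6190
P = C − (C − P) = 46.43 − (12.6190) = 33.8110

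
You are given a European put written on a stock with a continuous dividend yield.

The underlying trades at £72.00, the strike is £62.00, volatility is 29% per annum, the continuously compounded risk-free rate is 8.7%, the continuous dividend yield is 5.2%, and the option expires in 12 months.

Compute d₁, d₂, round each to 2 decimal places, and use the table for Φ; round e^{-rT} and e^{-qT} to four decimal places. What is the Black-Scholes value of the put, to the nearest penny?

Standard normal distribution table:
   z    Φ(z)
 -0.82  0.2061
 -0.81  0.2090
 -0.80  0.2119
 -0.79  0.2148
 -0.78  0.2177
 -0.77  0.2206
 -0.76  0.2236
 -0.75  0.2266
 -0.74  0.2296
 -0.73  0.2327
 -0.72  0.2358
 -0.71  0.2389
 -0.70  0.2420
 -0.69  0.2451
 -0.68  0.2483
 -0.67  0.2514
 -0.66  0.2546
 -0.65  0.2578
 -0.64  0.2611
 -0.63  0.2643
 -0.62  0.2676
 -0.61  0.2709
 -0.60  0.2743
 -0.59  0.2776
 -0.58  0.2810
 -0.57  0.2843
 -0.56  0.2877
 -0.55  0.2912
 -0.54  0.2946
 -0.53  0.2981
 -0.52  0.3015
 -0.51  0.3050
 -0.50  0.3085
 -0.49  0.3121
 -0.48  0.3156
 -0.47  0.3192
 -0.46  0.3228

£2.86

σ√T = 0.29 × 1.0000 = 0.2900
d₁ = [ln(72/62) + (0.087 − 0.052 + 0.29²/2)·1] / 0.2900 = [0.1495 + 0.0770] / 0.2900 = 0.7813 → 0.78
d₂ = d₁ − σ√T = 0.7813 − 0.2900 = 0.4913 → 0.49
exp(−qT) = exp(−0.052·1) = 0.9493;  exp(−rT) = exp(−0.087·1) = 0.9167
P = 62·0.9167·N(-0.49) − 72·0.9493·N(-0.78) = 62·0.9167·0.3121 − 72·0.9493·0.2177 = 17.7383 − 14.8797 = 2.8586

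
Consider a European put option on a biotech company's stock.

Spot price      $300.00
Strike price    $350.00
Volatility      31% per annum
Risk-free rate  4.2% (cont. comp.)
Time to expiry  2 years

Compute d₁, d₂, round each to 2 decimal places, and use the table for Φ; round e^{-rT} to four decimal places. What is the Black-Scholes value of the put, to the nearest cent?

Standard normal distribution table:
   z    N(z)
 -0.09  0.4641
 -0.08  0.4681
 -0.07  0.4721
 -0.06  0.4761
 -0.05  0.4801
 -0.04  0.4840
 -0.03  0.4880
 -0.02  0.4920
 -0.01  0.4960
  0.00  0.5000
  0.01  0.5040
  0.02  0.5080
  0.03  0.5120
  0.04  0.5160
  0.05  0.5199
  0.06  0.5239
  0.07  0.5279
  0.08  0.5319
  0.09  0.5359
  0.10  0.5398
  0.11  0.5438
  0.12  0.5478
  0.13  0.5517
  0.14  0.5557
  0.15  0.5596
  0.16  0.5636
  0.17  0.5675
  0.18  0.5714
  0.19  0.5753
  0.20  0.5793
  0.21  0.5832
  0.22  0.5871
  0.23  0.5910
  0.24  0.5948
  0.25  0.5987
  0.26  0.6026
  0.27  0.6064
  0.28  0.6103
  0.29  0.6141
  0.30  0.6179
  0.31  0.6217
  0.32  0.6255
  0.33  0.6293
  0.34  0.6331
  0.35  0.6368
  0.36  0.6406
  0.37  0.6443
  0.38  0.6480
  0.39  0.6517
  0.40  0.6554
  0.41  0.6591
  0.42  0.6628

T = 2;  σ√T = 0.4384
d₁ = [ln(300/350) + (0.042 + 0.31²/2)·2] / 0.4384 = [-0.1542 + 0.1801] / 0.4384 = 0.0592 ≈ 0.06
d₂ = d₁ − σ√T = 0.0592 − 0.4384 = -0.3792 ≈ -0.38
exp(−rT) = exp(−0.042·2) = 0.9194
P = 350·0.9194·N(0.38) − 300·N(-0.06) = 350·0.9194·0.6480 − 300·0.4761 = 208.5199 − 142.8300 = 65.6899

$65.69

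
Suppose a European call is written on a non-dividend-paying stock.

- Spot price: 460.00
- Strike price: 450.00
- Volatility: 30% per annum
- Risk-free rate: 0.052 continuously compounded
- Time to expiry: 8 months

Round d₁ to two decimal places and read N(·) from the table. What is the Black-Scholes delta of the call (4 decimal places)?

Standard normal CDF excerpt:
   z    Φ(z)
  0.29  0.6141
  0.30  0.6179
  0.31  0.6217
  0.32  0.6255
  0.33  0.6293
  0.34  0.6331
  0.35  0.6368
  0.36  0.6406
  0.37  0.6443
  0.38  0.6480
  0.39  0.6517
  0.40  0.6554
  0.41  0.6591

T = 0.6667;  σ√T = 0.2449
d₁ = [ln(460/450) + (0.052 + 0.3²/2)·0.6667] / 0.2449 = [0.0220 + 0.0647] / 0.2449 = 0.3537 ≈ 0.35
N(d₁) = N(0.35) = 0.6368
Δ_call = N(d₁) = 0.6368

0.6368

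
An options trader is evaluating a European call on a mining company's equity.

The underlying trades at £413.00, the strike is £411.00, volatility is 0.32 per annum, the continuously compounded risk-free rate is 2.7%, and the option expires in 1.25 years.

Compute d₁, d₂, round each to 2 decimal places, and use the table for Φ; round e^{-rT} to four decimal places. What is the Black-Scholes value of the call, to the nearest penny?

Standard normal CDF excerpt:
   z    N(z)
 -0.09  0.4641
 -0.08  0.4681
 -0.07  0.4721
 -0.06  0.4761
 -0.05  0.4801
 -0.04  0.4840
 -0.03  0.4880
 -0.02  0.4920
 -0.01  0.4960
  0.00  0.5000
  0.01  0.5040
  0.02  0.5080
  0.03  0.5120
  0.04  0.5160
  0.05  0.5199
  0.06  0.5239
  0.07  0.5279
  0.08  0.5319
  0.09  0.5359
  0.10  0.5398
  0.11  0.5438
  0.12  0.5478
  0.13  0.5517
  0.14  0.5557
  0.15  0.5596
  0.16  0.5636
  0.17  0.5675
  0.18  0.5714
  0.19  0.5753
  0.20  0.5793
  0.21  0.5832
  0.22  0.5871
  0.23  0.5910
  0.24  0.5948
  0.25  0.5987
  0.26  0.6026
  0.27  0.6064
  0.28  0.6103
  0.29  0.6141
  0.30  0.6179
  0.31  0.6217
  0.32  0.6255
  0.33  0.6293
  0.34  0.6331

£66.03

T = 1.25;  σ√T = 0.3578
d₁ = [ln(413/411) + (0.027 + ½·0.32²)·1.25] / (σ√T) = (0.0049 + 0.0978) / 0.3578 = 0.2868 which rounds to 0.29
d₂ = 0.2868 − 0.3578 = -0.0710 which rounds to -0.07
e^(−rT) = e^(−0.027·1.25) = 0.9668
C = 413·N(0.29) − 411·0.9668·N(-0.07) = 413·0.6141 − 411·0.9668·0.4721 = 253.6233 − 187.5912 = 66.0321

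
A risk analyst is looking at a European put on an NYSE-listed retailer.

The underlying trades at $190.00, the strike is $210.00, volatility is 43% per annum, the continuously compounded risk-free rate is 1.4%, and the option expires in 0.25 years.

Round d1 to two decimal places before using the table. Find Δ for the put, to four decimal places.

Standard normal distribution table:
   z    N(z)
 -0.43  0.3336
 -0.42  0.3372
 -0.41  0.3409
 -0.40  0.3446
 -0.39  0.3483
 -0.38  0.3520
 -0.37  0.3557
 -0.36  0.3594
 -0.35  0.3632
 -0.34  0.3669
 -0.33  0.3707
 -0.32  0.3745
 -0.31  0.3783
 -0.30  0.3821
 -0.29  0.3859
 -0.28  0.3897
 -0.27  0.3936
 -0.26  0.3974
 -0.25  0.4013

σ√T = 0.43·√0.25 = 0.2150
ln(S/K) + (r + σ²/2)T = ln(190/210) + (0.014 + 0.43²/2)·0.25 = -0.1001 + 0.0266 = -0.0735
d₁ = -0.0735 / 0.2150 = -0.3417 ⇒ -0.34
N(d₁) = N(-0.34) = 0.3669
Δ_put = N(d₁) − 1 = 0.3669 − 1 = -0.6331

-0.6331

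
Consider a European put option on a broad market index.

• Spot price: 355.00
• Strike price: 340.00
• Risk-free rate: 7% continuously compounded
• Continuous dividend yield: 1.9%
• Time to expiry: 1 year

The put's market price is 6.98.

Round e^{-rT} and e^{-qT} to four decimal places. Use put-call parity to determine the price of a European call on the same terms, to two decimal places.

38.29

exp(−qT) = exp(−0.019·1) = 0.9812;  exp(−rT) = exp(−0.07·1) = 0.9324
Put-call parity: C − P = S·e^(−qT) − K·e^(−rT) = 355·0.9812 − 340·0.9324 = 348.3260 − 317.0160 = 31.3100
C = P + (C − P) = 6.98 + (31.3100) = 38.2900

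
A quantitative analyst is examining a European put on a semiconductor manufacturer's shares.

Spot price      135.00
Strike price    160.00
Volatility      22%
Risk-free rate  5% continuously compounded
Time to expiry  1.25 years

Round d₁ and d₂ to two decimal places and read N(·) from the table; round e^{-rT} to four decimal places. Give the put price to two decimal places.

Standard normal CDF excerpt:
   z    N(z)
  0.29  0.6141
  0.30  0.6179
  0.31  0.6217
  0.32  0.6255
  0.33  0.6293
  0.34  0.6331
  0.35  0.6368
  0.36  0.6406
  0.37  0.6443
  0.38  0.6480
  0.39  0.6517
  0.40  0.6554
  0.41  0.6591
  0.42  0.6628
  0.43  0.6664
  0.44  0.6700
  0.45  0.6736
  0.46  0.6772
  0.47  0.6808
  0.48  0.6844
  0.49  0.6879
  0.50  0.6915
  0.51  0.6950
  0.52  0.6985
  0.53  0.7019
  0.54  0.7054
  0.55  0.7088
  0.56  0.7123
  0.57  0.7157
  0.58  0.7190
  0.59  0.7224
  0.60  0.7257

23.13

σ√T = 0.22 × 1.1180 = 0.2460
ln(S/K) + (r + σ²/2)T = ln(135/160) + (0.05 + 0.22²/2)·1.25 = -0.1699 + 0.0927 = -0.0771
d₁ = -0.0771 / 0.2460 = -0.3137 ≈ -0.31
d₂ = d₁ − σ√T = -0.3137 − 0.2460 = -0.5596 ≈ -0.56
exp(−rT) = exp(−0.05·1.25) = 0.9394
P = 160·0.9394·N(0.56) − 135·N(0.31) = 160·0.9394·0.7123 − 135·0.6217 = 107.0615 − 83.9295 = 23.1320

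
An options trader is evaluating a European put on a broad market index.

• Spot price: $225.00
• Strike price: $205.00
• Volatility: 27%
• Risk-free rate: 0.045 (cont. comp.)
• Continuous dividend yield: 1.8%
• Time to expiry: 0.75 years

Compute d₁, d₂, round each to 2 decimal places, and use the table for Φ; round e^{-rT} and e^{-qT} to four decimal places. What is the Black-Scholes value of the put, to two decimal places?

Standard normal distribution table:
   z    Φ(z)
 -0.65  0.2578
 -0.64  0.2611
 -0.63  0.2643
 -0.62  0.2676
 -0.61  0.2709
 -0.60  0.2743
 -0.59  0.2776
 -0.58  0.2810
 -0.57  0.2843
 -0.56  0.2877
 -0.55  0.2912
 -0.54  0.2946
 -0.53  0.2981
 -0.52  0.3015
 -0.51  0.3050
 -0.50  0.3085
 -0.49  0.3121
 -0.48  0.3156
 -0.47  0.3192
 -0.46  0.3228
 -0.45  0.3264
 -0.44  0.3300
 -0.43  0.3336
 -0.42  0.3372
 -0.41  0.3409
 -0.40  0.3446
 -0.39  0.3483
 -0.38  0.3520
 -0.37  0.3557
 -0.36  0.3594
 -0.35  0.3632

T = 0.75;  σ√T = 0.2338
d₁ = [ln(225/205) + (0.045 − 0.018 + 0.27²/2)·0.75] / 0.2338 = [0.0931 + 0.0476] / 0.2338 = 0.6016 → 0.60
d₂ = d₁ − σ√T = 0.6016 − 0.2338 = 0.3678 → 0.37
exp(−qT) = exp(−0.018·0.75) = 0.9866;  exp(−rT) = exp(−0.045·0.75) = 0.9668
P = 205·0.9668·N(-0.37) − 225·0.9866·N(-0.60) = 205·0.9668·0.3557 − 225·0.9866·0.2743 = 70.4976 − 60.8905 = 9.6071

$9.61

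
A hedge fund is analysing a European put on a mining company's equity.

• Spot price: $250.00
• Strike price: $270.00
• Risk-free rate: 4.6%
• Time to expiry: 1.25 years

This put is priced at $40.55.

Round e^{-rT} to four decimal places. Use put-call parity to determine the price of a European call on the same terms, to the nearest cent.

$35.64

exp(−rT) = exp(−0.046·1.25) = 0.9441
Put-call parity: C − P = S − K·e^(−rT) = 250 − 270·0.9441 = 250 − 254.9070 = -4.9070
C = P + (C − P) = 40.55 + (-4.9070) = 35.6430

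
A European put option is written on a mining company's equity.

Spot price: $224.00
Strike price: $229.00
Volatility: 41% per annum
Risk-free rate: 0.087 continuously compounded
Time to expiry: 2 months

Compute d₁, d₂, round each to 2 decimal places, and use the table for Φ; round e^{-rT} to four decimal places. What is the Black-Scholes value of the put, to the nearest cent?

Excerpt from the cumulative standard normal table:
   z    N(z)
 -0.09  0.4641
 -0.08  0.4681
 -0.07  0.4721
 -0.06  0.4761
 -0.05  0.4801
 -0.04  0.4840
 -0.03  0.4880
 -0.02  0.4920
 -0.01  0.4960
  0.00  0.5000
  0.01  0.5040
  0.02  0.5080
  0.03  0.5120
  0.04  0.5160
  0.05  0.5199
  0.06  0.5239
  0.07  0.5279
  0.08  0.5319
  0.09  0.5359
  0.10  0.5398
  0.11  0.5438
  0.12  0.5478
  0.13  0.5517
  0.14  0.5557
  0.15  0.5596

σ√T = 0.41·√0.1667 = 0.1674
d₁ = [ln(224/229) + (0.087 + ½·0.41²)·0.1667] / (σ√T) = (-0.0221 + 0.0285) / 0.1674 = 0.0384 which rounds to 0.04
d₂ = 0.0384 − 0.1674 = -0.1290 which rounds to -0.13
e^(−rT) = e^(−0.087·0.1667) = 0.9856
N(−d₂) = N(0.13) = 0.5517;  N(−d₁) = N(-0.04) = 0.4840
P = 229·0.9856·0.5517 − 224·0.4840 = 124.5200 − 108.4160 = 16.1040

$16.10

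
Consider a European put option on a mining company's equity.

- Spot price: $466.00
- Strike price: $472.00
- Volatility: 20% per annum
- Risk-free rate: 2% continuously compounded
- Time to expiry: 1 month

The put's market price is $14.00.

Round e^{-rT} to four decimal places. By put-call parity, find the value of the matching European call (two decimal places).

$8.80

e^(−rT) = e^(−0.02·0.08333) = 0.9983
Put-call parity: C − P = S − K·e^(−rT) = 466 − 472·0.9983 = 466 − 471.1976 = -5.1976
C = P + (C − P) = 14.00 + (-5.1976) = 8.8024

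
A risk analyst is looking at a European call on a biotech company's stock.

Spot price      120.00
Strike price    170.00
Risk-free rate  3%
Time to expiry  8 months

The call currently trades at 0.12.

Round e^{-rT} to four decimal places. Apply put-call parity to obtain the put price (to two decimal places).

exp(−rT) = exp(−0.03·0.6667) = 0.9802
Put-call parity: C − P = S − K·e^(−rT) = 120 − 170·0.9802 = 120 − 166.6340 = -46.6340
P = C − (C − P) = 0.12 − (-46.6340) = 46.7540

46.75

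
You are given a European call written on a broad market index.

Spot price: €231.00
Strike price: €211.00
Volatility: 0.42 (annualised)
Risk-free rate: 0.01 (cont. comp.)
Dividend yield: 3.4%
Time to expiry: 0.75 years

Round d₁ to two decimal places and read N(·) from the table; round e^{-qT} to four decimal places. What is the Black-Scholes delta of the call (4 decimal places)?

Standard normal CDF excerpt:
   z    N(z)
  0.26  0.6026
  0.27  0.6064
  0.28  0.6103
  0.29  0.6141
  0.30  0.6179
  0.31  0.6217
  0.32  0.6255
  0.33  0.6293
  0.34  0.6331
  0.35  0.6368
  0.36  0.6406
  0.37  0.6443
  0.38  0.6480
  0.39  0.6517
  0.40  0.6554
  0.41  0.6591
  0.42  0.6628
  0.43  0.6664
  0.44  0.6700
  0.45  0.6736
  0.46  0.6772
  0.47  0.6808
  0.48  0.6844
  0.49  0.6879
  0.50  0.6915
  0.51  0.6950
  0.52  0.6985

0.6317

T = 0.75;  σ√T = 0.3637
d₁ = [ln(231/211) + (0.01 − 0.034 + 0.42²/2)·0.75] / 0.3637 = [0.0906 + 0.0481] / 0.3637 = 0.3814 ≈ 0.38
N(d₁) = N(0.38) = 0.6480
Δ_call = exp(−qT)·N(d₁) = 0.9748·0.6480 = 0.6317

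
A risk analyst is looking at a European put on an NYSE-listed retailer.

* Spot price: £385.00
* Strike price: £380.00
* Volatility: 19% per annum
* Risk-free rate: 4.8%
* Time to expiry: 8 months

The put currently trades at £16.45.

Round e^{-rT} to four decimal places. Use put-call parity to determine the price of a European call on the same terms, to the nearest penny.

£33.42

exp(−rT) = exp(−0.048·0.6667) = 0.9685
Put-call parity: C − P = S − K·e^(−rT) = 385 − 380·0.9685 = 385 − 368.0300 = 16.9700
C = P + (C − P) = 16.45 + (16.9700) = 33.4200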